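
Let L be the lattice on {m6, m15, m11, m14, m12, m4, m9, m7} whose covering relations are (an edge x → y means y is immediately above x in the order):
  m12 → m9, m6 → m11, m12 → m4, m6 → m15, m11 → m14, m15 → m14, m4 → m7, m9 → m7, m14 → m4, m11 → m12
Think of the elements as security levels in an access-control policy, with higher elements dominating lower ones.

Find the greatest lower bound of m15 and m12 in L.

m6

Common lower bounds of {m15, m12}: m6.
The greatest among these is m6.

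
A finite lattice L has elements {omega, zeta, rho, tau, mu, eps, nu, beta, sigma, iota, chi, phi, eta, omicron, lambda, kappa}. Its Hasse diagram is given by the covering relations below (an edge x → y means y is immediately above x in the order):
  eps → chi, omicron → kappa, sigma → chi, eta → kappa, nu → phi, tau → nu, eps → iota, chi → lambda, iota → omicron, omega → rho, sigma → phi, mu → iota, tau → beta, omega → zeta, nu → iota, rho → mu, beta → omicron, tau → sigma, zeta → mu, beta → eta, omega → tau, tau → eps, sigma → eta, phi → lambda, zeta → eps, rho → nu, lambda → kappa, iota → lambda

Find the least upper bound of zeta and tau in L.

Common upper bounds of {zeta, tau}: chi, eps, iota, kappa, lambda, omicron.
The least among these is eps.

eps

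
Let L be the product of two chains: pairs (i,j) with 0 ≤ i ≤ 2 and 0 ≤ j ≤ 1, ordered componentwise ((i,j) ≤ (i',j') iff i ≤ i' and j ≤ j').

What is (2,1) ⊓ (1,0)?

(1,0)

Common lower bounds of {(2,1), (1,0)}: (0,0), (1,0).
The greatest among these is (1,0).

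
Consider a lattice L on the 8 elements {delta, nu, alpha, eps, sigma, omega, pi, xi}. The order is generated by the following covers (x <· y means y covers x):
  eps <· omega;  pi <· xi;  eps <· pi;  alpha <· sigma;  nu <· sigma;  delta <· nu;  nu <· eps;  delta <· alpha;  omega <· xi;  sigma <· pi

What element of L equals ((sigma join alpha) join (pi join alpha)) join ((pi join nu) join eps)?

sigma ∨ alpha = sigma
pi ∨ alpha = pi
sigma ∨ pi = pi
pi ∨ nu = pi
pi ∨ eps = pi
pi ∨ pi = pi

pi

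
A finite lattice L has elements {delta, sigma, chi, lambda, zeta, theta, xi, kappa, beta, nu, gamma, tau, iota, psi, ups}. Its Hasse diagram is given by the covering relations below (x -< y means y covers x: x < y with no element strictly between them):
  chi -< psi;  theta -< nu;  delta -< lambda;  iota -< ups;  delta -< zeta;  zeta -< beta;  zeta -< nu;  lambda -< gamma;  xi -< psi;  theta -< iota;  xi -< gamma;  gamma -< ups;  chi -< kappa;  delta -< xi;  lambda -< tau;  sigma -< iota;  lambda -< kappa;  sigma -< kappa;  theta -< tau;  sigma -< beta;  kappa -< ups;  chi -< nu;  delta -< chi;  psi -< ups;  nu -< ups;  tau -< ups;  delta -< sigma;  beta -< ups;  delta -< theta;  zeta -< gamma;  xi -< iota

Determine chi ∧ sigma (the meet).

delta

Common lower bounds of {chi, sigma}: delta.
The greatest among these is delta.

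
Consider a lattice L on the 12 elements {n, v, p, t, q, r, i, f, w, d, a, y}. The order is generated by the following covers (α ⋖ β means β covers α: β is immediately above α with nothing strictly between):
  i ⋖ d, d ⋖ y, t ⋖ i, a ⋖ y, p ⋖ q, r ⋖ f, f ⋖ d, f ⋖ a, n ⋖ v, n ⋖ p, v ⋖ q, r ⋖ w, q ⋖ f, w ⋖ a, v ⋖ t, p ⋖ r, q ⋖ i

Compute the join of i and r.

d

Common upper bounds of {i, r}: d, y.
The least among these is d.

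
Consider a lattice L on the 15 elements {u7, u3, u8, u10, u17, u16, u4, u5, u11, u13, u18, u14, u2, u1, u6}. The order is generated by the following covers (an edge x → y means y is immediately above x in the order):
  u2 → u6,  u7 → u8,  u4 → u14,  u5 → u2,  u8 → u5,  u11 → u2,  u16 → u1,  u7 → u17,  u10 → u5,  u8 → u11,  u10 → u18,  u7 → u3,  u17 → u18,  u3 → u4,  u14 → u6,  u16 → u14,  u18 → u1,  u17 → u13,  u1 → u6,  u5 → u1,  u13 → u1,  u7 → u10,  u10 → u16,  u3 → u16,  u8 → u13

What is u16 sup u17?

u1

Common upper bounds of {u16, u17}: u1, u6.
The least among these is u1.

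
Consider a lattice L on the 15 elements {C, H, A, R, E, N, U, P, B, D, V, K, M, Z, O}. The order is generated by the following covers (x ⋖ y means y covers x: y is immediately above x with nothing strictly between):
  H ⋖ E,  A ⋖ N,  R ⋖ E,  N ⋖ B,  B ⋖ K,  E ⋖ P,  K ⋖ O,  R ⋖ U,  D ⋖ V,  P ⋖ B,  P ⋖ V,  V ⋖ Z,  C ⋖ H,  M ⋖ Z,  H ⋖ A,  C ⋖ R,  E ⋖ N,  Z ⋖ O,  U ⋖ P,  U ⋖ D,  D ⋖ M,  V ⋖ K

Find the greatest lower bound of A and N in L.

Common lower bounds of {A, N}: A, C, H.
The greatest among these is A.

A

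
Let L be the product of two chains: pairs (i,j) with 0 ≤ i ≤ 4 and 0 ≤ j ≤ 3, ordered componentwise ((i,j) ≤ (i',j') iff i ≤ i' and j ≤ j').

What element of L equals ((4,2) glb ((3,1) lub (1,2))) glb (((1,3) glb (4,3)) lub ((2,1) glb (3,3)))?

(3,1) ∨ (1,2) = (3,2)
(4,2) ∧ (3,2) = (3,2)
(1,3) ∧ (4,3) = (1,3)
(2,1) ∧ (3,3) = (2,1)
(1,3) ∨ (2,1) = (2,3)
(3,2) ∧ (2,3) = (2,2)

(2,2)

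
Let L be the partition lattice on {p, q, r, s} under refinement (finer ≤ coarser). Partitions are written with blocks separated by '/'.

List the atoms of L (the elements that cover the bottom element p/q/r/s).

p/q/rs, p/qr/s, p/qs/r, pq/r/s, pr/q/s, ps/q/r

The atoms are exactly the elements that cover p/q/r/s: p/q/rs, p/qr/s, p/qs/r, pq/r/s, pr/q/s, ps/q/r.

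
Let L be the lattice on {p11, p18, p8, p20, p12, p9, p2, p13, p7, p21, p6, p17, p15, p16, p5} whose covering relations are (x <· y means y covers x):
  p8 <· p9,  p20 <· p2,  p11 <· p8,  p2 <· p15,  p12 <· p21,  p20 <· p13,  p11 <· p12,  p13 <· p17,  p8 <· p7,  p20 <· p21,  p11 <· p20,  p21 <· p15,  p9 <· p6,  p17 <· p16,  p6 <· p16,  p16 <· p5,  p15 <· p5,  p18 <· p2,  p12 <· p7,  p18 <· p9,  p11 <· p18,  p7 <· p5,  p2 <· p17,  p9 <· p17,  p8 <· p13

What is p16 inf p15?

p2

Common lower bounds of {p16, p15}: p11, p18, p2, p20.
The greatest among these is p2.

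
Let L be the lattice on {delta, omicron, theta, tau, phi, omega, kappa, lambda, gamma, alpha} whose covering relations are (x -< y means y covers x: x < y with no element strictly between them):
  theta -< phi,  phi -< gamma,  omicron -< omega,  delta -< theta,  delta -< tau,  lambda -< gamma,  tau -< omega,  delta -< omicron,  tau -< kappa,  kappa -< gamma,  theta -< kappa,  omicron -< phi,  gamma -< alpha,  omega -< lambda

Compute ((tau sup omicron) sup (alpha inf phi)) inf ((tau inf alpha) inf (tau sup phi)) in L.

tau ∨ omicron = omega
alpha ∧ phi = phi
omega ∨ phi = gamma
tau ∧ alpha = tau
tau ∨ phi = gamma
tau ∧ gamma = tau
gamma ∧ tau = tau

tau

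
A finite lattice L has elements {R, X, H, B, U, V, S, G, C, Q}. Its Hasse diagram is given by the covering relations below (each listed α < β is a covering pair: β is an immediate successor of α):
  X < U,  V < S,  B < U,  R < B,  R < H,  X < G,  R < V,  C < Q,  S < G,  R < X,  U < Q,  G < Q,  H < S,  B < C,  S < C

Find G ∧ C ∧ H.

Common lower bounds of {G, C, H}: H, R.
The greatest among these is H.

H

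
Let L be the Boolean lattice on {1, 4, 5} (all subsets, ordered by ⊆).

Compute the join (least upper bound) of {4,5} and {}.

{4,5}

Under ⊆, join is union: {4,5} ∪ {} = {4,5}.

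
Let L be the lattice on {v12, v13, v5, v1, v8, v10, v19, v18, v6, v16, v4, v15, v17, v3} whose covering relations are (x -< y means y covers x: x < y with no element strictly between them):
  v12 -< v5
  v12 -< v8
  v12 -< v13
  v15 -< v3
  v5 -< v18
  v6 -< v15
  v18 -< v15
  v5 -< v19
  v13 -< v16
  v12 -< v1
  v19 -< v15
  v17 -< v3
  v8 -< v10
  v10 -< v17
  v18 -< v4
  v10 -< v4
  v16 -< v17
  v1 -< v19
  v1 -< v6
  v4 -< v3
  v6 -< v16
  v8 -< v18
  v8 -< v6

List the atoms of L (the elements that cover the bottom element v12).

v1, v13, v5, v8

The atoms are exactly the elements that cover v12: v1, v13, v5, v8.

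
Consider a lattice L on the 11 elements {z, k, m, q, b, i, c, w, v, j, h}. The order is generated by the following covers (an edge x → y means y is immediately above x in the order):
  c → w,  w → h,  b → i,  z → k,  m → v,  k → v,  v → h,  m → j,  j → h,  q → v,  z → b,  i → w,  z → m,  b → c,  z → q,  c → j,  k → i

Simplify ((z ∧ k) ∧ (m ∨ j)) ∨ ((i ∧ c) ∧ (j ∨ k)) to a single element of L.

z ∧ k = z
m ∨ j = j
z ∧ j = z
i ∧ c = b
j ∨ k = h
b ∧ h = b
z ∨ b = b

b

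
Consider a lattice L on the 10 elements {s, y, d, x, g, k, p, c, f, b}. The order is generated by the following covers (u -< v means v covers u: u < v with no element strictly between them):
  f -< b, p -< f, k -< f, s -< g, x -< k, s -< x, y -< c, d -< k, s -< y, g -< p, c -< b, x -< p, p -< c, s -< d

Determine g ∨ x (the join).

p

Common upper bounds of {g, x}: b, c, f, p.
The least among these is p.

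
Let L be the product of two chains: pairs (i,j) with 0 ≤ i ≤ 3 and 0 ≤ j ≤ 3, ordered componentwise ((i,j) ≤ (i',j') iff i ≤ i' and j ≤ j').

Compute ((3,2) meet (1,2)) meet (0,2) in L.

(0,2)

(3,2) ∧ (1,2) = (1,2)
(1,2) ∧ (0,2) = (0,2)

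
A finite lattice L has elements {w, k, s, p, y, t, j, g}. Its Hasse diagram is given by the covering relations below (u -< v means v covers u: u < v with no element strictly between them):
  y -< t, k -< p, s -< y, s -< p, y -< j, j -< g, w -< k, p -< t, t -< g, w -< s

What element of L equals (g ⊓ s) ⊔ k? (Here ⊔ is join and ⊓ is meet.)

p

g ∧ s = s
s ∨ k = p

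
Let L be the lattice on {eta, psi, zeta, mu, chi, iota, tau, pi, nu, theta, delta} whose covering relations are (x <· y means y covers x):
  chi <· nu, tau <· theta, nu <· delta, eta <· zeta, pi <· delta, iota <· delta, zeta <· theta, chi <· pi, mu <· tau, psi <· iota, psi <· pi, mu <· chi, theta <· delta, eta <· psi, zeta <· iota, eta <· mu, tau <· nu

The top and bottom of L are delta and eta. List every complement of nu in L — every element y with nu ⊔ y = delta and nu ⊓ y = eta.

Need y with nu ∨ y = delta and nu ∧ y = eta.
Checking each element gives: iota, psi, zeta.

iota, psi, zeta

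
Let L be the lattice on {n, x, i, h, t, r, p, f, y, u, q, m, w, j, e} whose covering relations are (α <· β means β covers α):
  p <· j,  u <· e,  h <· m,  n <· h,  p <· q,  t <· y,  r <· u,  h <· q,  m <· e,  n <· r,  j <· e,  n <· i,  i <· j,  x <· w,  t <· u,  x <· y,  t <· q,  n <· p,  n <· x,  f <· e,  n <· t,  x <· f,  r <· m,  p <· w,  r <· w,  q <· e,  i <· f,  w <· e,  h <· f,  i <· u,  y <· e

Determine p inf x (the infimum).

n

Common lower bounds of {p, x}: n.
The greatest among these is n.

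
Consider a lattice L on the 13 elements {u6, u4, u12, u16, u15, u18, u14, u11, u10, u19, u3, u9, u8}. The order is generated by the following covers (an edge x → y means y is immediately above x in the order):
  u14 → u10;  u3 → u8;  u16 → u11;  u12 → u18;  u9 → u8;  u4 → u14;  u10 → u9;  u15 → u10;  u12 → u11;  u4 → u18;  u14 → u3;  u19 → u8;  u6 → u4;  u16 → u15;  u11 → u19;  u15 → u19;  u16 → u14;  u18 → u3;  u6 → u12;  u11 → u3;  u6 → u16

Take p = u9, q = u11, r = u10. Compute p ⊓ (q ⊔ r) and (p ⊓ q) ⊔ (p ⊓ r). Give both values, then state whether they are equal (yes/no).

u9; u10; no

q ⊔ r = u8, so p ⊓ (q ⊔ r) = u9 ⊓ u8 = u9.
p ⊓ q = u16 and p ⊓ r = u10, so (p ⊓ q) ⊔ (p ⊓ r) = u16 ⊔ u10 = u10.
Equal: no.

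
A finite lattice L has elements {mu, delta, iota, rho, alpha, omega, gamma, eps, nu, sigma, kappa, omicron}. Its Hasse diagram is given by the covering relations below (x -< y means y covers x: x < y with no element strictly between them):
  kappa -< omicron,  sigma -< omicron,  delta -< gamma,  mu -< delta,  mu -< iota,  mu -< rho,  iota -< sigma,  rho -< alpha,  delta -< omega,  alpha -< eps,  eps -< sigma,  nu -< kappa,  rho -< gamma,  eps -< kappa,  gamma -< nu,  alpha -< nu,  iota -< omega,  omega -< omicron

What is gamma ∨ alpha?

nu

Common upper bounds of {gamma, alpha}: kappa, nu, omicron.
The least among these is nu.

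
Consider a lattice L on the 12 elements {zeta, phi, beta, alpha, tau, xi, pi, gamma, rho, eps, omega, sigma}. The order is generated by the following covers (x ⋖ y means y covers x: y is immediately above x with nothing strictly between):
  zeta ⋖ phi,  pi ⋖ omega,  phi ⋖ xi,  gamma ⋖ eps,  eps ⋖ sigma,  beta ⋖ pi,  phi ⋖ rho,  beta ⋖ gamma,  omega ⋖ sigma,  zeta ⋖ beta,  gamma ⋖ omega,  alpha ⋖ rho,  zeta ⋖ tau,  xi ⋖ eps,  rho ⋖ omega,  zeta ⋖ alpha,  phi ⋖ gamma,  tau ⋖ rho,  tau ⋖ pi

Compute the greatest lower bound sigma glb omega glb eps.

Common lower bounds of {sigma, omega, eps}: beta, gamma, phi, zeta.
The greatest among these is gamma.

gamma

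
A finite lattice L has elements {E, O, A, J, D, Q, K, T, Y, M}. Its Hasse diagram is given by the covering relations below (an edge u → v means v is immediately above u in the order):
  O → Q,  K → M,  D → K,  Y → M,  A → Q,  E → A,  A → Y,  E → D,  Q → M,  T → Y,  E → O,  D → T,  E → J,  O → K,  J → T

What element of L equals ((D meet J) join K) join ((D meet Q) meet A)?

D ∧ J = E
E ∨ K = K
D ∧ Q = E
E ∧ A = E
K ∨ E = K

K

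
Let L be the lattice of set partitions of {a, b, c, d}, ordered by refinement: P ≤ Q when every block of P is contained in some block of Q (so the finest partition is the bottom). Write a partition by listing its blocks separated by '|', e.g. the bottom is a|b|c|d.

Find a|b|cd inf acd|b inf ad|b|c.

a|b|c|d

The meet (common refinement) of a|b|cd, acd|b, ad|b|c intersects blocks pairwise, giving a|b|c|d.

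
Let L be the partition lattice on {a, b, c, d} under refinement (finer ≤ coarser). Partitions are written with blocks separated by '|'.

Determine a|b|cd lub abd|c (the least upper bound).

The join of a|b|cd and abd|c merges any blocks that overlap across the partitions, giving abcd.

abcd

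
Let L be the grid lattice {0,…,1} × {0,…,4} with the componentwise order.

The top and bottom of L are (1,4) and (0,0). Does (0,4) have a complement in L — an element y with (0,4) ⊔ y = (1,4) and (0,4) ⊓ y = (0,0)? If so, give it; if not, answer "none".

Need y with (0,4) ∨ y = (1,4) and (0,4) ∧ y = (0,0).
Checking each element gives: (1,0).

(1,0)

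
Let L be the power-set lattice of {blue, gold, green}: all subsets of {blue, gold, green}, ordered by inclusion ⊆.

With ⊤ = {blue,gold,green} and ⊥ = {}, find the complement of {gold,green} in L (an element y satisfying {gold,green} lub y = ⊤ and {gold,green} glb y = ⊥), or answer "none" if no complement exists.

{blue}

Need y with {gold,green} ∨ y = {blue,gold,green} and {gold,green} ∧ y = {}.
Checking each element gives: {blue}.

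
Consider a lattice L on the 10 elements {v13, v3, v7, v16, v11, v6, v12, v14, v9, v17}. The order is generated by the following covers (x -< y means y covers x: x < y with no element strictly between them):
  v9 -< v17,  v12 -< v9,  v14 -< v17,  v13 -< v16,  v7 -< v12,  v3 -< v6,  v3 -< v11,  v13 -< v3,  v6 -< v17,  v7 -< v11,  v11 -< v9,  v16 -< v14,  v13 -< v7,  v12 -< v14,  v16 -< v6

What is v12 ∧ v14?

Common lower bounds of {v12, v14}: v12, v13, v7.
The greatest among these is v12.

v12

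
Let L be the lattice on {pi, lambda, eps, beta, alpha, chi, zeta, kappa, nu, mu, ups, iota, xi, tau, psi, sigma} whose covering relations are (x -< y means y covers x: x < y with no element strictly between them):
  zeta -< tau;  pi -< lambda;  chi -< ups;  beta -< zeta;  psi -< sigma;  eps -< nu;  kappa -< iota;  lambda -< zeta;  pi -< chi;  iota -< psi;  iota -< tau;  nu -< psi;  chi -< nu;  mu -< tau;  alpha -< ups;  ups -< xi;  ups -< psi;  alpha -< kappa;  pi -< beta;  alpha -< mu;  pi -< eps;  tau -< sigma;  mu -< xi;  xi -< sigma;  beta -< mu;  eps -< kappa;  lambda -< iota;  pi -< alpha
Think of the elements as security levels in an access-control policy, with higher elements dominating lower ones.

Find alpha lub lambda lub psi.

psi

Common upper bounds of {alpha, lambda, psi}: psi, sigma.
The least among these is psi.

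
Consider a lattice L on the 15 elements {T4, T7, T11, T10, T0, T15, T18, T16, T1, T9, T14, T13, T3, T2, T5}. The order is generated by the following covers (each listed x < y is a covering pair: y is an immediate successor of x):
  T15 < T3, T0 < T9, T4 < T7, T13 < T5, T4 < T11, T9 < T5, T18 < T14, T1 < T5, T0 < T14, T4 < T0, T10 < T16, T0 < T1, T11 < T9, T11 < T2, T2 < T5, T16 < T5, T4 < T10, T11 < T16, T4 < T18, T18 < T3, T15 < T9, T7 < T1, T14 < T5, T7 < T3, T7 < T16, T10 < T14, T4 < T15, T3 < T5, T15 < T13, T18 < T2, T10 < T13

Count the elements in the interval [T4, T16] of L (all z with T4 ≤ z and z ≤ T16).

The interval [T4, T16] = {T10, T11, T16, T4, T7}, which has 5 elements.

5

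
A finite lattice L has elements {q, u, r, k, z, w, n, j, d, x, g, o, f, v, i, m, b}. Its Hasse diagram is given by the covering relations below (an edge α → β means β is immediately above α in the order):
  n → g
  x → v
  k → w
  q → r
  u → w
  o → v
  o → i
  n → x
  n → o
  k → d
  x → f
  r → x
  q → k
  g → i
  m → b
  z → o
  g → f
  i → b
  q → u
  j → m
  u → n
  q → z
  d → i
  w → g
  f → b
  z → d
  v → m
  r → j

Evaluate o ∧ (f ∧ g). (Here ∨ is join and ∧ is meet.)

n

f ∧ g = g
o ∧ g = n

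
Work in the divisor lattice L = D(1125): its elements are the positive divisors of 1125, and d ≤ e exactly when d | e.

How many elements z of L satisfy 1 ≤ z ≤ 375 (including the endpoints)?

8

The interval [1, 375] = {1, 125, 15, 25, 3, 375, 5, 75}, which has 8 elements.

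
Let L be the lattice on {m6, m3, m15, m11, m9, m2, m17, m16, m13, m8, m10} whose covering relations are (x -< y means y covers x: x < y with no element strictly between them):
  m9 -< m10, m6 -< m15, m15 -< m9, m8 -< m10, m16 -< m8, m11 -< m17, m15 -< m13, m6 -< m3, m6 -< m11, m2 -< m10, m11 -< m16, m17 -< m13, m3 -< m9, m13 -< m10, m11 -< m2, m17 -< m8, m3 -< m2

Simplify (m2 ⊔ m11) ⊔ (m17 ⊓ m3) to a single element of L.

m2 ∨ m11 = m2
m17 ∧ m3 = m6
m2 ∨ m6 = m2

m2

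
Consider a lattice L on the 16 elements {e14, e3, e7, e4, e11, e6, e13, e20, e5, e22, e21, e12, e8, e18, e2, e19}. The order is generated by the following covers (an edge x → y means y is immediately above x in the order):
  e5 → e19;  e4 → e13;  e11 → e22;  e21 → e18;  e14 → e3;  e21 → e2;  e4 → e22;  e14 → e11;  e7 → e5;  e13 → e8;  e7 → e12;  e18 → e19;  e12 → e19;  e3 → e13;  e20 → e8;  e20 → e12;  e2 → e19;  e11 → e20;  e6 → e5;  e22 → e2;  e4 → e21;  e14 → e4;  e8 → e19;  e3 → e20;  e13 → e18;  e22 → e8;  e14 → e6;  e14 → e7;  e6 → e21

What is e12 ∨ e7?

e12

Common upper bounds of {e12, e7}: e12, e19.
The least among these is e12.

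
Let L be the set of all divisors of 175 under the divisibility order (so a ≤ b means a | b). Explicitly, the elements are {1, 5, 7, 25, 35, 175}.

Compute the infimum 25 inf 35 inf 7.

1

In the divisibility order, the meet is the greatest common divisor: gcd(25, 35, 7) = 1.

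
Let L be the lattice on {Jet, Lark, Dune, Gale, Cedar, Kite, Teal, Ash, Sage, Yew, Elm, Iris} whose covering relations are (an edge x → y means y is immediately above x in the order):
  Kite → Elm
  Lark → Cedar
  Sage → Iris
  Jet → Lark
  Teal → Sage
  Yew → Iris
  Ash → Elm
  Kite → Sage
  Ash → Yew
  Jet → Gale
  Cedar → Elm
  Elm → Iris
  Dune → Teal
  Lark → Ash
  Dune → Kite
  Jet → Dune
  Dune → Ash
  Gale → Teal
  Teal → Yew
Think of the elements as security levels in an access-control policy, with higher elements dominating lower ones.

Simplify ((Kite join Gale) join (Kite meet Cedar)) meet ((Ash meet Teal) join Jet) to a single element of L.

Dune

Kite ∨ Gale = Sage
Kite ∧ Cedar = Jet
Sage ∨ Jet = Sage
Ash ∧ Teal = Dune
Dune ∨ Jet = Dune
Sage ∧ Dune = Dune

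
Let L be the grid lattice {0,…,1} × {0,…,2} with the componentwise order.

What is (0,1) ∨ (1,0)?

Common upper bounds of {(0,1), (1,0)}: (1,1), (1,2).
The least among these is (1,1).

(1,1)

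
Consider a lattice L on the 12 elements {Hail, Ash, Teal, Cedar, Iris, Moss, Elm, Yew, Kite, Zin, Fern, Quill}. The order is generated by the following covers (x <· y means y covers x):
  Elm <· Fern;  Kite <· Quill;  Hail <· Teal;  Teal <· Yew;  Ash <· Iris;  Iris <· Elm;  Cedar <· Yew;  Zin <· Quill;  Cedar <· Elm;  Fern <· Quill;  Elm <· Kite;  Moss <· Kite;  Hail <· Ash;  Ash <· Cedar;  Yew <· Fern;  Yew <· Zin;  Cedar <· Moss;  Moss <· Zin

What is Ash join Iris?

Common upper bounds of {Ash, Iris}: Elm, Fern, Iris, Kite, Quill.
The least among these is Iris.

Iris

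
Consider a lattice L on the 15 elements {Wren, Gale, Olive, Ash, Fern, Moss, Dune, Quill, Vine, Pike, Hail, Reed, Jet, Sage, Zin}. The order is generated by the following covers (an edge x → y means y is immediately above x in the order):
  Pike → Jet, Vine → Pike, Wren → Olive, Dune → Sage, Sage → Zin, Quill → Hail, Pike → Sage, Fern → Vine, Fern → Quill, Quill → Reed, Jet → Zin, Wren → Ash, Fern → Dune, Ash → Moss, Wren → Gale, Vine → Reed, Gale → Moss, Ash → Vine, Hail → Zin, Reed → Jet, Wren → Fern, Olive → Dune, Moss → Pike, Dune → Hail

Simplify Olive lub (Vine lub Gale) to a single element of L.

Sage

Vine ∨ Gale = Pike
Olive ∨ Pike = Sage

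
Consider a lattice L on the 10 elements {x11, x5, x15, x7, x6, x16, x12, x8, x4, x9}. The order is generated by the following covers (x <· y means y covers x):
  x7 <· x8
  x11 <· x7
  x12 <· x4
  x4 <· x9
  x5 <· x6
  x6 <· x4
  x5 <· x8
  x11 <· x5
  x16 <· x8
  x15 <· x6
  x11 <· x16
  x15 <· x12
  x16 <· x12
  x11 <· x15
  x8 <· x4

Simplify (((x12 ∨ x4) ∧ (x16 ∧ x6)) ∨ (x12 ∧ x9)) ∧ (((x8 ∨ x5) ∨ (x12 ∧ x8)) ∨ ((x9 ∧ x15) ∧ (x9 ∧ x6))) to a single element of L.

x12 ∨ x4 = x4
x16 ∧ x6 = x11
x4 ∧ x11 = x11
x12 ∧ x9 = x12
x11 ∨ x12 = x12
x8 ∨ x5 = x8
x12 ∧ x8 = x16
x8 ∨ x16 = x8
x9 ∧ x15 = x15
x9 ∧ x6 = x6
x15 ∧ x6 = x15
x8 ∨ x15 = x4
x12 ∧ x4 = x12

x12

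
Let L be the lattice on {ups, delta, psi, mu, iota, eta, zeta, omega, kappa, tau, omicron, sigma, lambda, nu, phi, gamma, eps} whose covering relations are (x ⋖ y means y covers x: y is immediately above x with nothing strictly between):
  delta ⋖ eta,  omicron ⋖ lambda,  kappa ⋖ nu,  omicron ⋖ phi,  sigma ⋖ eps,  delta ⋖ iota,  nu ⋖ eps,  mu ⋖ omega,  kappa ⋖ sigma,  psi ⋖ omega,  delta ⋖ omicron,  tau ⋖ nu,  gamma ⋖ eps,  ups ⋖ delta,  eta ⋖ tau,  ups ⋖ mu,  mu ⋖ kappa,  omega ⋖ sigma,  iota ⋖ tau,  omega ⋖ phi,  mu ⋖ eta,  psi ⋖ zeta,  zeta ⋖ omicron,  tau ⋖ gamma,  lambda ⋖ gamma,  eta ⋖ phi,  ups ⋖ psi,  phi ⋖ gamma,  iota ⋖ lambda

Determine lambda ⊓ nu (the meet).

Common lower bounds of {lambda, nu}: delta, iota, ups.
The greatest among these is iota.

iota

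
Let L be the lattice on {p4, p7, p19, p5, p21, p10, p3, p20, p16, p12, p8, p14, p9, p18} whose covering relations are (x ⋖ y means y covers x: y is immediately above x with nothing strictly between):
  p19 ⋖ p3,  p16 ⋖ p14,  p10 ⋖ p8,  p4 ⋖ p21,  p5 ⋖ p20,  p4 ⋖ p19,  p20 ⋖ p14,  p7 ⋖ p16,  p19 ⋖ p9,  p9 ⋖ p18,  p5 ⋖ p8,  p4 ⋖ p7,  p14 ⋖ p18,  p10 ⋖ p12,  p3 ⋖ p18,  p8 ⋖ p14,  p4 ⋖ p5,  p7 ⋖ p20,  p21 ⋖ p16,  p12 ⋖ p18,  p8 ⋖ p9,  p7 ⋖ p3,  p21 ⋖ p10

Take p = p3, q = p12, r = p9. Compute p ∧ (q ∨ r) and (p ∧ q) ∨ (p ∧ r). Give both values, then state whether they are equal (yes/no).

p3; p19; no

q ∨ r = p18, so p ∧ (q ∨ r) = p3 ∧ p18 = p3.
p ∧ q = p4 and p ∧ r = p19, so (p ∧ q) ∨ (p ∧ r) = p4 ∨ p19 = p19.
Equal: no.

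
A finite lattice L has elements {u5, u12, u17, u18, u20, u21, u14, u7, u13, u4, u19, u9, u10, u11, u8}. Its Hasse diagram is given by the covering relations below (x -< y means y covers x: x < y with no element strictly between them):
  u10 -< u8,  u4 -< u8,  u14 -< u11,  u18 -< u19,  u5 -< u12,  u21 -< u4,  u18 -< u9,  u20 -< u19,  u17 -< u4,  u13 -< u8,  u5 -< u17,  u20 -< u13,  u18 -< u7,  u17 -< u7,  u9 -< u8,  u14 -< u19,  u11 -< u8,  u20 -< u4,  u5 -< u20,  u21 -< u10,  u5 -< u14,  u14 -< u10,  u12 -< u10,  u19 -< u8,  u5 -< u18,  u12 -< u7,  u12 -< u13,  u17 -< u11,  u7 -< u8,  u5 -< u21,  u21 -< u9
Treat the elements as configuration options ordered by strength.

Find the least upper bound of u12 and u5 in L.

u12

Common upper bounds of {u12, u5}: u10, u12, u13, u7, u8.
The least among these is u12.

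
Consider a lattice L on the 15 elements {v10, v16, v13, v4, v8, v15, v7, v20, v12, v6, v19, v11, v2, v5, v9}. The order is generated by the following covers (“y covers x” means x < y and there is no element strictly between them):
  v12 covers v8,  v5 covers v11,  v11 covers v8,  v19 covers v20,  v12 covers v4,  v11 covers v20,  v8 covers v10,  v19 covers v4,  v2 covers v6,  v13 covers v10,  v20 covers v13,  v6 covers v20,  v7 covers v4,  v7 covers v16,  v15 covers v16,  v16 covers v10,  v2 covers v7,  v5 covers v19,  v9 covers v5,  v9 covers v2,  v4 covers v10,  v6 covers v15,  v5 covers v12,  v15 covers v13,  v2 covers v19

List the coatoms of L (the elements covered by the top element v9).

The coatoms are exactly the elements covered by v9: v2, v5.

v2, v5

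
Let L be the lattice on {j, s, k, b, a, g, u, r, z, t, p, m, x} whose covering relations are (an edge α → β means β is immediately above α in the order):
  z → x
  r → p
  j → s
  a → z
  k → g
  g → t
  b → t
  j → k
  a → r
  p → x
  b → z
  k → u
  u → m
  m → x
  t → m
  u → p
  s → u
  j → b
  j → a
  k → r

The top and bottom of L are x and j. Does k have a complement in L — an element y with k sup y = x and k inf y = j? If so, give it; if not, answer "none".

Need y with k ∨ y = x and k ∧ y = j.
Checking each element gives: z.

z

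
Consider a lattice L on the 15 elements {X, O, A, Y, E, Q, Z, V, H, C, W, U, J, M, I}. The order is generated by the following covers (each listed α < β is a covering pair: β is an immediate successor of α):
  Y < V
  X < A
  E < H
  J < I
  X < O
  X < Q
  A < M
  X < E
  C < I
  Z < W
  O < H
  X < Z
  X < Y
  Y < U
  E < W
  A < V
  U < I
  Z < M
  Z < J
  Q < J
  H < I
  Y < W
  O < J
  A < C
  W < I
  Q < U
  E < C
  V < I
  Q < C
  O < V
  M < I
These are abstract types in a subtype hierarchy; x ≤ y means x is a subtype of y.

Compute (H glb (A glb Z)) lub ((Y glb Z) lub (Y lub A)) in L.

A ∧ Z = X
H ∧ X = X
Y ∧ Z = X
Y ∨ A = V
X ∨ V = V
X ∨ V = V

V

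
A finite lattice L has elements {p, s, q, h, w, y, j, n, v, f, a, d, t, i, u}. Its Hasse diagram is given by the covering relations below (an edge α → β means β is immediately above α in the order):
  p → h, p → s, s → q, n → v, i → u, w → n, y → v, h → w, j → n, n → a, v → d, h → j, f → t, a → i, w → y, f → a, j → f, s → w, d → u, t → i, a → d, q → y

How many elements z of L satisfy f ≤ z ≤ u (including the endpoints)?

The interval [f, u] = {a, d, f, i, t, u}, which has 6 elements.

6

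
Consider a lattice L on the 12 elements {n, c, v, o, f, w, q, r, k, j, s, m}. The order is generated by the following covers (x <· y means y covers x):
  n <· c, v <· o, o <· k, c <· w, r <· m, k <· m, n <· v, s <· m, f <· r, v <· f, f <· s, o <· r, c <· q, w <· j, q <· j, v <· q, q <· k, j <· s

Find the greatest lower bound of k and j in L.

q

Common lower bounds of {k, j}: c, n, q, v.
The greatest among these is q.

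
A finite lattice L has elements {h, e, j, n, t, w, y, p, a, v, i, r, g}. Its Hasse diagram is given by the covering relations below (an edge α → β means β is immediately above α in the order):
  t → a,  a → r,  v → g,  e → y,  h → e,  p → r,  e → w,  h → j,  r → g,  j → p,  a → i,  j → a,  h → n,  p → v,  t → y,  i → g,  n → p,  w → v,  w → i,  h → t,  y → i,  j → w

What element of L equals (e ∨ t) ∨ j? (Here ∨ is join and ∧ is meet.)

e ∨ t = y
y ∨ j = i

i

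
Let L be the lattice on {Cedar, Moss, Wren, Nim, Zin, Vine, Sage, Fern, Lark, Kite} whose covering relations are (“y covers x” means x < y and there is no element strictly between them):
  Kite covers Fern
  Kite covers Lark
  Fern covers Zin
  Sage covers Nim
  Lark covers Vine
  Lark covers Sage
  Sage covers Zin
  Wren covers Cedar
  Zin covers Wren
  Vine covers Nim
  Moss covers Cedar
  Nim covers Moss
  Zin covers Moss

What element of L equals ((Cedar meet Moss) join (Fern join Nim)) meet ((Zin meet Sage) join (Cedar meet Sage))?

Zin

Cedar ∧ Moss = Cedar
Fern ∨ Nim = Kite
Cedar ∨ Kite = Kite
Zin ∧ Sage = Zin
Cedar ∧ Sage = Cedar
Zin ∨ Cedar = Zin
Kite ∧ Zin = Zin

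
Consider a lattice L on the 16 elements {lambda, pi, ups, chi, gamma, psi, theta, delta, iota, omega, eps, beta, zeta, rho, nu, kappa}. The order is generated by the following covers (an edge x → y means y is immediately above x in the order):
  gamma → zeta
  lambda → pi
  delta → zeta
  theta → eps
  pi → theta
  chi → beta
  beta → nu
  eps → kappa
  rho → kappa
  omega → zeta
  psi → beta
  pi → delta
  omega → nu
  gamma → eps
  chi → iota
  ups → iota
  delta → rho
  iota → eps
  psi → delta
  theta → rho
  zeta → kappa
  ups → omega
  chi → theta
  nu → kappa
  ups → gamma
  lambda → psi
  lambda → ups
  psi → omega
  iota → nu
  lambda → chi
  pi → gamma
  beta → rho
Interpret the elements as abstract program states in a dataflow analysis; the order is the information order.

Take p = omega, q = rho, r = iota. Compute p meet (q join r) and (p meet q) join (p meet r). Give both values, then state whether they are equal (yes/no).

omega; omega; yes

q join r = kappa, so p meet (q join r) = omega meet kappa = omega.
p meet q = psi and p meet r = ups, so (p meet q) join (p meet r) = psi join ups = omega.
Equal: yes.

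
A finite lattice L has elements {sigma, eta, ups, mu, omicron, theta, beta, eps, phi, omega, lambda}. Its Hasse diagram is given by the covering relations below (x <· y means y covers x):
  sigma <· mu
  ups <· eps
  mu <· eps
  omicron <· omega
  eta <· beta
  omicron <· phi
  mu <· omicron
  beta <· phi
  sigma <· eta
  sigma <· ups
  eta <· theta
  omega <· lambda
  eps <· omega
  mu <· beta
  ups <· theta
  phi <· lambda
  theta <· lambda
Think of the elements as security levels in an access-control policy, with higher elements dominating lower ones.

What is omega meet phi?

Common lower bounds of {omega, phi}: mu, omicron, sigma.
The greatest among these is omicron.

omicron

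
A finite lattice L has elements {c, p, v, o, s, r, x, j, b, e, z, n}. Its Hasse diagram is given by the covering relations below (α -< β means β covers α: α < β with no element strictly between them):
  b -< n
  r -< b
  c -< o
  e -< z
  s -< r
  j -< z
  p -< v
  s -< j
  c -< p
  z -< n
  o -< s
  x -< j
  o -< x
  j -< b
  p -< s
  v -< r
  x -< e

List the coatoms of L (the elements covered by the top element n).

The coatoms are exactly the elements covered by n: b, z.

b, z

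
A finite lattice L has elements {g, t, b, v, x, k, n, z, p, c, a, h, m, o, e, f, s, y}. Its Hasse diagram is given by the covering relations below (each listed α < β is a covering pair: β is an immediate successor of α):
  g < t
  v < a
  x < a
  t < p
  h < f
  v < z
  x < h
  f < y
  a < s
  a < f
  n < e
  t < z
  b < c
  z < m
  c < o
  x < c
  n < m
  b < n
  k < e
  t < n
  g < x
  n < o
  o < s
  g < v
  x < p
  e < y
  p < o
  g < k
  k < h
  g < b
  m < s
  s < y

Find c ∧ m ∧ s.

Common lower bounds of {c, m, s}: b, g.
The greatest among these is b.

b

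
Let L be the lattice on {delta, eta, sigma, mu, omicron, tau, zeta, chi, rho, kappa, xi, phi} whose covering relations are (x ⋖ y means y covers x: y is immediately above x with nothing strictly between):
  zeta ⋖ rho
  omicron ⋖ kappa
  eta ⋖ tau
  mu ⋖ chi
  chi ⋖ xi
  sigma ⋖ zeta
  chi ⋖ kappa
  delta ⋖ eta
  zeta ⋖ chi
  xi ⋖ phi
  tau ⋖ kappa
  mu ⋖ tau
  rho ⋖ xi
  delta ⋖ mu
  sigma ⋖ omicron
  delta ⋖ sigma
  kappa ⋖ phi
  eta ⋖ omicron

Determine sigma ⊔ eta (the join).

Common upper bounds of {sigma, eta}: kappa, omicron, phi.
The least among these is omicron.

omicron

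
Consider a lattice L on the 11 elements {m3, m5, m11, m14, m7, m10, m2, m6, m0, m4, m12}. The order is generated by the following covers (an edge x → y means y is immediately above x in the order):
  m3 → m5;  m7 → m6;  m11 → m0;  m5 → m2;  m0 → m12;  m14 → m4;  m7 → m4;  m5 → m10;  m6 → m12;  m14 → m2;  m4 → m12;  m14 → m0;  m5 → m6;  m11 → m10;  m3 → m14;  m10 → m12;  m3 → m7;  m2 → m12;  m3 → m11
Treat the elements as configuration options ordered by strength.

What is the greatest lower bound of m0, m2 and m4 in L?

m14

Common lower bounds of {m0, m2, m4}: m14, m3.
The greatest among these is m14.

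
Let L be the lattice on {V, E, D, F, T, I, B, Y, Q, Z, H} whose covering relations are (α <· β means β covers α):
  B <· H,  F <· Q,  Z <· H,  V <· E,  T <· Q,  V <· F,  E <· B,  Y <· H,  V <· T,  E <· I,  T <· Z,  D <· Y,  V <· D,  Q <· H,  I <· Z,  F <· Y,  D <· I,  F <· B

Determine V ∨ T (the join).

T

Common upper bounds of {V, T}: H, Q, T, Z.
The least among these is T.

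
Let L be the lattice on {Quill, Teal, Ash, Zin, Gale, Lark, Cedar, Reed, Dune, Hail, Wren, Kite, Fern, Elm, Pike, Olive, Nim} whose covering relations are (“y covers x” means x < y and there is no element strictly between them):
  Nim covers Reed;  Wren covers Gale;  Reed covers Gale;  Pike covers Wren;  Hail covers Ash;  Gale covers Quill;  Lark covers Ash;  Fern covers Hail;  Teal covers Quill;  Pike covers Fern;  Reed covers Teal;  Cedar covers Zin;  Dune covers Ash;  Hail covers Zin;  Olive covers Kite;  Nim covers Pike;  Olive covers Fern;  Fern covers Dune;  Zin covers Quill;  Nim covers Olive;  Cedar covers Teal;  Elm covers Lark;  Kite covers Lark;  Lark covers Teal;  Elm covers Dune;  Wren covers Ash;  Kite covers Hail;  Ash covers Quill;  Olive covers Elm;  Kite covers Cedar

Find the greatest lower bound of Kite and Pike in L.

Common lower bounds of {Kite, Pike}: Ash, Hail, Quill, Zin.
The greatest among these is Hail.

Hail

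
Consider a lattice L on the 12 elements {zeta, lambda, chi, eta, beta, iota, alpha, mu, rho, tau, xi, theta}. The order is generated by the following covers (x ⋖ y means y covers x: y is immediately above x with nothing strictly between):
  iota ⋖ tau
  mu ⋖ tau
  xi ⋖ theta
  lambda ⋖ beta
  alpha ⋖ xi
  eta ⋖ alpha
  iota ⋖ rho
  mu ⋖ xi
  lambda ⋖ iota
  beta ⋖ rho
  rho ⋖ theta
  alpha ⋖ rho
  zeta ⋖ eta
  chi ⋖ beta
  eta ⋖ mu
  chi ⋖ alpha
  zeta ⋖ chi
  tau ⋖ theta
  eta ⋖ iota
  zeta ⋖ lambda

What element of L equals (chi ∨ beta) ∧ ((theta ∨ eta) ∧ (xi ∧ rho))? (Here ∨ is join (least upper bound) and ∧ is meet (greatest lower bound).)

chi ∨ beta = beta
theta ∨ eta = theta
xi ∧ rho = alpha
theta ∧ alpha = alpha
beta ∧ alpha = chi

chi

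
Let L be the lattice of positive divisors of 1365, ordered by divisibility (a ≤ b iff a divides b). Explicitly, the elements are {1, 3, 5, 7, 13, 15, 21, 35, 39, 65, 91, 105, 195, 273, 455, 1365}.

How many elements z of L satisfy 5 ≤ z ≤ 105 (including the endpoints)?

4

The interval [5, 105] = {105, 15, 35, 5}, which has 4 elements.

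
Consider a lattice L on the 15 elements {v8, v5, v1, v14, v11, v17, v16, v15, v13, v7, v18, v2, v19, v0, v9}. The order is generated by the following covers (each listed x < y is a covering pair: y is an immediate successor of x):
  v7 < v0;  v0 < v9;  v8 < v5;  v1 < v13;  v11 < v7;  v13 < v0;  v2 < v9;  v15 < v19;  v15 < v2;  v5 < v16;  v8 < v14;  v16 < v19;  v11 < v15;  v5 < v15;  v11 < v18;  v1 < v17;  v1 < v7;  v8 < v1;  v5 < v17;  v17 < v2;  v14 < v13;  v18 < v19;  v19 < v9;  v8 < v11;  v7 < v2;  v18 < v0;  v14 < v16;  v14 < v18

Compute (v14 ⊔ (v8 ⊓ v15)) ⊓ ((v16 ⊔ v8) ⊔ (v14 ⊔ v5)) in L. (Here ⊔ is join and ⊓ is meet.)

v14

v8 ∧ v15 = v8
v14 ∨ v8 = v14
v16 ∨ v8 = v16
v14 ∨ v5 = v16
v16 ∨ v16 = v16
v14 ∧ v16 = v14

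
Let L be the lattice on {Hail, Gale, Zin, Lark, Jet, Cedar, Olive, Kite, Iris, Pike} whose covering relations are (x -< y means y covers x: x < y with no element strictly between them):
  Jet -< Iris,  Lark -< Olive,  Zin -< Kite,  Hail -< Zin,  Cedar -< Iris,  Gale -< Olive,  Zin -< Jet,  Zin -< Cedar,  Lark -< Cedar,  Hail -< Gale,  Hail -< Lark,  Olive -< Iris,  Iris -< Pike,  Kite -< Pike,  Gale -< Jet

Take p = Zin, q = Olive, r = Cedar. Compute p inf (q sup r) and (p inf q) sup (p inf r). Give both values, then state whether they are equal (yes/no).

q sup r = Iris, so p inf (q sup r) = Zin inf Iris = Zin.
p inf q = Hail and p inf r = Zin, so (p inf q) sup (p inf r) = Hail sup Zin = Zin.
Equal: yes.

Zin; Zin; yes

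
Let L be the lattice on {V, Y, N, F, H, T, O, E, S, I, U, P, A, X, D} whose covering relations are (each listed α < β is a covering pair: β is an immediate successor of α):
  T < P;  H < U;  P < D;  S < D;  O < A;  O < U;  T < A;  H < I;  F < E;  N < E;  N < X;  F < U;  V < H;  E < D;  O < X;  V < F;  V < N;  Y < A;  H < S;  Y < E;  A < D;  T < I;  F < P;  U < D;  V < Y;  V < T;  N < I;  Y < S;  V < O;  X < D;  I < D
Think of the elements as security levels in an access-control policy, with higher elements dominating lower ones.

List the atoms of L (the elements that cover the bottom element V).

The atoms are exactly the elements that cover V: F, H, N, O, T, Y.

F, H, N, O, T, Y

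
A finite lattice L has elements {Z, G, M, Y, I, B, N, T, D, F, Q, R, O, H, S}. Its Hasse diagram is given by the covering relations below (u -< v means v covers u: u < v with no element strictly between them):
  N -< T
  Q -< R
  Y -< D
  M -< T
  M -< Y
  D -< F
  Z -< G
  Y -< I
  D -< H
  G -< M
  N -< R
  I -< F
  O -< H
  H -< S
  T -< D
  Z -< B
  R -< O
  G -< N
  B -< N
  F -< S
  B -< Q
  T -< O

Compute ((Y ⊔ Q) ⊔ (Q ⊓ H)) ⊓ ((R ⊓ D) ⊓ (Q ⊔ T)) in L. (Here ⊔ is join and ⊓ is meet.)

N

Y ∨ Q = H
Q ∧ H = Q
H ∨ Q = H
R ∧ D = N
Q ∨ T = O
N ∧ O = N
H ∧ N = N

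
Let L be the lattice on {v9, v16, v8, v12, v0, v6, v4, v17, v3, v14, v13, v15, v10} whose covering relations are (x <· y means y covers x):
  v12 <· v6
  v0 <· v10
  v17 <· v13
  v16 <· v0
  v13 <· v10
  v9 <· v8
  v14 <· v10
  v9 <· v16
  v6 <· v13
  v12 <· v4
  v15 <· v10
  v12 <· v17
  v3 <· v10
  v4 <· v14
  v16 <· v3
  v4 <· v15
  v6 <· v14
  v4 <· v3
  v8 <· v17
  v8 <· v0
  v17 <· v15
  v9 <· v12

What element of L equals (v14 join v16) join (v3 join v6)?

v14 ∨ v16 = v10
v3 ∨ v6 = v10
v10 ∨ v10 = v10

v10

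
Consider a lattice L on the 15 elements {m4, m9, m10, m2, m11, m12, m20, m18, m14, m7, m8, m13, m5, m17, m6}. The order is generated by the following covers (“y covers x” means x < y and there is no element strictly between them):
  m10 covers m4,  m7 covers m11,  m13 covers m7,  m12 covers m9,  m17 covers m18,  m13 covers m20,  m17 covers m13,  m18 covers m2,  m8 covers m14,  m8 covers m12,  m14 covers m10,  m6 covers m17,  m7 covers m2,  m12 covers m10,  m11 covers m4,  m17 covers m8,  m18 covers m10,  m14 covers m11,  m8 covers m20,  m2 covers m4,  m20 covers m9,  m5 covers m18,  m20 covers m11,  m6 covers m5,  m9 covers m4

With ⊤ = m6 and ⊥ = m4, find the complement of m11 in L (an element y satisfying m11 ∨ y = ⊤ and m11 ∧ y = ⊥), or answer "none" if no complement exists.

Need y with m11 ∨ y = m6 and m11 ∧ y = m4.
Checking each element gives: m5.

m5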